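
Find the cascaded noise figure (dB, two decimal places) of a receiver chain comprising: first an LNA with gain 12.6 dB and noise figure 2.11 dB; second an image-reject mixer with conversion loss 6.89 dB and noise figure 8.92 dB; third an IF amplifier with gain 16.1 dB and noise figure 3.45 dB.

3.66 dB

Convert to linear (a loss of L dB is a gain of −L dB): F_i = 10^(NF_i/10), G_i = 10^(G_i,dB/10)
  Stage 1: F_1 = 10^(2.11/10) = 1.626, G_1 = 10^(12.6/10) = 18.20
  Stage 2: F_2 = 10^(8.92/10) = 7.798, G_2 = 10^(−6.89/10) = 0.2046
  Stage 3: F_3 = 10^(3.45/10) = 2.213, G_3 = 10^(16.1/10) = 40.74
Friis cascade:
  F = 1.626 + (7.798 − 1)/18.20 + (2.213 − 1)/3.724 = 2.325
NF = 10 log₁₀(2.325) = 3.66 dB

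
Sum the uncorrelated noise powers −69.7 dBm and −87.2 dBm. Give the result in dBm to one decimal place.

−69.6 dBm

Convert to linear, add, convert back:
P₁ = 1.07×10⁻¹⁰ W, P₂ = 1.91×10⁻¹² W
P_tot = 1.09×10⁻¹⁰ W → 10 log₁₀(P_tot / 10⁻³) = −69.6 dBm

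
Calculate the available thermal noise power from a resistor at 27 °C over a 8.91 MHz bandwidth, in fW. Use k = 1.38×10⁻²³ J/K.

T = 27 °C + 273.15 = 300.15 K
P_n = kTB = 1.38×10⁻²³ × 300.15 × 8.91×10⁶ = 3.69×10⁻¹⁴ W = 36.9 fW

36.9 fW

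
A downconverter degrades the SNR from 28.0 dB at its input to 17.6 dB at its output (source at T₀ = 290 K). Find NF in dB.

10.4 dB

NF (dB) = SNR_in(dB) − SNR_out(dB) when the source is at T₀
NF = 28.0 − 17.6 = 10.4 dB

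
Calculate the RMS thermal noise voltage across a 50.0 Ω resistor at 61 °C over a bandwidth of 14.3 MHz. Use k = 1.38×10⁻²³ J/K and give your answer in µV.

T = 61 °C + 273.15 = 334.15 K
V_n = √(4kTRB)
4kTRB = 4 × 1.38×10⁻²³ × 334.15 × 5.00×10¹ × 1.43×10⁷ = 1.32×10⁻¹¹ V²
V_n = √(1.32×10⁻¹¹) = 3.63×10⁻⁶ V = 3.63 µV

3.63 µV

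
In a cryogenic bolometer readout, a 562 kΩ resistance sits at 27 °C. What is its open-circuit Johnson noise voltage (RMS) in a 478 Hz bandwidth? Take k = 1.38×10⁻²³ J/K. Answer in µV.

2.11 µV

T = 27 °C + 273.15 = 300.15 K
V_n = √(4kTRB)
4kTRB = 4 × 1.38×10⁻²³ × 300.15 × 5.62×10⁵ × 4.78×10² = 4.45×10⁻¹² V²
V_n = √(4.45×10⁻¹²) = 2.11×10⁻⁶ V = 2.11 µV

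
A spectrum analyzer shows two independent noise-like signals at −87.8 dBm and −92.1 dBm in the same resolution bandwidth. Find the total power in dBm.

−86.4 dBm

Convert to linear, add, convert back:
P₁ = 1.66×10⁻¹² W, P₂ = 6.17×10⁻¹³ W
P_tot = 2.28×10⁻¹² W → 10 log₁₀(P_tot / 10⁻³) = −86.4 dBm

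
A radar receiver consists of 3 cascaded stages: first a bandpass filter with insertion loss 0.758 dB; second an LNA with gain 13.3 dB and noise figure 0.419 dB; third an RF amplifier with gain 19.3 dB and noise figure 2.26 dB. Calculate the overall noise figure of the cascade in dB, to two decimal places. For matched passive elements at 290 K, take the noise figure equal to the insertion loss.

1.30 dB

Convert to linear (a loss of L dB is a gain of −L dB): F_i = 10^(NF_i/10), G_i = 10^(G_i,dB/10)
  Stage 1: F_1 = 10^(0.758/10) = 1.191, G_1 = 10^(−0.758/10) = 0.8398
  Stage 2: F_2 = 10^(0.419/10) = 1.101, G_2 = 10^(13.3/10) = 21.38
  Stage 3: F_3 = 10^(2.26/10) = 1.683, G_3 = 10^(19.3/10) = 85.11
Friis cascade:
  F = 1.191 + (1.101 − 1)/0.8398 + (1.683 − 1)/17.96 = 1.349
NF = 10 log₁₀(1.349) = 1.30 dB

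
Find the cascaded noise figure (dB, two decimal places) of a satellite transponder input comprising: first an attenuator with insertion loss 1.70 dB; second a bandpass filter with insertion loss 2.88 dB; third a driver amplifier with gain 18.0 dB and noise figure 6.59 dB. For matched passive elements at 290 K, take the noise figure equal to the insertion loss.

Convert to linear (a loss of L dB is a gain of −L dB): F_i = 10^(NF_i/10), G_i = 10^(G_i,dB/10)
  Stage 1: F_1 = 10^(1.70/10) = 1.479, G_1 = 10^(−1.70/10) = 0.6761
  Stage 2: F_2 = 10^(2.88/10) = 1.941, G_2 = 10^(−2.88/10) = 0.5152
  Stage 3: F_3 = 10^(6.59/10) = 4.560, G_3 = 10^(18.0/10) = 63.10
Friis cascade:
  F = 1.479 + (1.941 − 1)/0.6761 + (4.560 − 1)/0.3483 = 13.09
NF = 10 log₁₀(13.09) = 11.17 dB

11.17 dB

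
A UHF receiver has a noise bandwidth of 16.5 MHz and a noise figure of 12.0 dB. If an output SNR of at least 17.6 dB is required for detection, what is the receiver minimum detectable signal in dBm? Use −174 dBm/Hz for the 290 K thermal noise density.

−72.2 dBm

Sensitivity = −174 + 10 log₁₀(B) + NF + SNR_min
= −174 + 72.17 + 12.0 + 17.6
= −72.23 dBm → −72.2 dBm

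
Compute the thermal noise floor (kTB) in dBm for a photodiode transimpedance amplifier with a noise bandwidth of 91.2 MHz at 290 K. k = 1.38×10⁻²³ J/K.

P_n = kTB = 1.38×10⁻²³ × 290 × 9.12×10⁷ = 3.65×10⁻¹³ W
In dBm: 10 log₁₀(3.65×10⁻¹³ / 10⁻³) = −94.4 dBm

−94.4 dBm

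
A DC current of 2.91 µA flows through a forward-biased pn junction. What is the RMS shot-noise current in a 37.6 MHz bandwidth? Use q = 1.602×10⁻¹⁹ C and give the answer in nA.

5.92 nA

I_n = √(2qI·B)
2qI·B = 2 × 1.602×10⁻¹⁹ × 2.91×10⁻⁶ × 3.76×10⁷ = 3.51×10⁻¹⁷ A²
I_n = √(3.51×10⁻¹⁷) = 5.92×10⁻⁹ A = 5.92 nA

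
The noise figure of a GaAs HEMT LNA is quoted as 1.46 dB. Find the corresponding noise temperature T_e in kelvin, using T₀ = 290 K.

116 K

F = 10^(1.46/10) = 1.39959
T_e = (F − 1)·T₀ = (1.39959 − 1) × 290 = 116 K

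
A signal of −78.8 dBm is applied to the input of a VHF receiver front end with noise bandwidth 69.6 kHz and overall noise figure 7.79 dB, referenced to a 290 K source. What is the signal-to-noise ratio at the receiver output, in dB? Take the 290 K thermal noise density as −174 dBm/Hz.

Noise floor: N = −174 + 10 log₁₀(B) + NF
10 log₁₀(6.96×10⁴) = 48.43 dB
N = −174 + 48.43 + 7.79 = −117.78 dBm
SNR = P_sig − N = −78.8 − (−117.78) = 38.98 dB → 39.0 dB

39.0 dB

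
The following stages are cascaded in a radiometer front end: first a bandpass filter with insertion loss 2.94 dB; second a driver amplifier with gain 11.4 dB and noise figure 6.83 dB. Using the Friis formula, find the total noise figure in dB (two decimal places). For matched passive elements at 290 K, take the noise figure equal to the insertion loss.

9.77 dB

Convert to linear (a loss of L dB is a gain of −L dB): F_i = 10^(NF_i/10), G_i = 10^(G_i,dB/10)
  Stage 1: F_1 = 10^(2.94/10) = 1.968, G_1 = 10^(−2.94/10) = 0.5082
  Stage 2: F_2 = 10^(6.83/10) = 4.819, G_2 = 10^(11.4/10) = 13.80
Friis cascade:
  F = 1.968 + (4.819 − 1)/0.5082 = 9.484
NF = 10 log₁₀(9.484) = 9.77 dB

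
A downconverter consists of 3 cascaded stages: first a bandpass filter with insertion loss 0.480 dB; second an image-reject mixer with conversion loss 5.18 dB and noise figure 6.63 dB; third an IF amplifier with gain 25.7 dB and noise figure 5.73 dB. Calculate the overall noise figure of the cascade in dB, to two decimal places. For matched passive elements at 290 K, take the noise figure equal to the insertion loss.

11.83 dB

Convert to linear (a loss of L dB is a gain of −L dB): F_i = 10^(NF_i/10), G_i = 10^(G_i,dB/10)
  Stage 1: F_1 = 10^(0.480/10) = 1.117, G_1 = 10^(−0.480/10) = 0.8954
  Stage 2: F_2 = 10^(6.63/10) = 4.603, G_2 = 10^(−5.18/10) = 0.3034
  Stage 3: F_3 = 10^(5.73/10) = 3.741, G_3 = 10^(25.7/10) = 371.5
Friis cascade:
  F = 1.117 + (4.603 − 1)/0.8954 + (3.741 − 1)/0.2716 = 15.23
NF = 10 log₁₀(15.23) = 11.83 dB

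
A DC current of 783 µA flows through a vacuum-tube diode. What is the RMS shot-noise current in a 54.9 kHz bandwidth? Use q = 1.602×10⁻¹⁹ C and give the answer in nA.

I_n = √(2qI·B)
2qI·B = 2 × 1.602×10⁻¹⁹ × 7.83×10⁻⁴ × 5.49×10⁴ = 1.38×10⁻¹⁷ A²
I_n = √(1.38×10⁻¹⁷) = 3.71×10⁻⁹ A = 3.71 nA

3.71 nA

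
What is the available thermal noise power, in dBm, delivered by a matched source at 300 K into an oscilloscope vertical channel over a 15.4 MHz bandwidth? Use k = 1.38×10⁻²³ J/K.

P_n = kTB = 1.38×10⁻²³ × 300 × 1.54×10⁷ = 6.38×10⁻¹⁴ W
In dBm: 10 log₁₀(6.38×10⁻¹⁴ / 10⁻³) = −102.0 dBm

−102.0 dBm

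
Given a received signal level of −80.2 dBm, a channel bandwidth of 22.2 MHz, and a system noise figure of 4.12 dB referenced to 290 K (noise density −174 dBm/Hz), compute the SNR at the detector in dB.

Noise floor: N = −174 + 10 log₁₀(B) + NF
10 log₁₀(2.22×10⁷) = 73.46 dB
N = −174 + 73.46 + 4.12 = −96.42 dBm
SNR = P_sig − N = −80.2 − (−96.42) = 16.22 dB → 16.2 dB

16.2 dB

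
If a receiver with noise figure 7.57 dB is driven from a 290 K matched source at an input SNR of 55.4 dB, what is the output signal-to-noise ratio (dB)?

By definition F = SNR_in/SNR_out, so in dB: SNR_out = SNR_in − NF
SNR_out = 55.4 − 7.57 = 47.83 dB

47.83 dB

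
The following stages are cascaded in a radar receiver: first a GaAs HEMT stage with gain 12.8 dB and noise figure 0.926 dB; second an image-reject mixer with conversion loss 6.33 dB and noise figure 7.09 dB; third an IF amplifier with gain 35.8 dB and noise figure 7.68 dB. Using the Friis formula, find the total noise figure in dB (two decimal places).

Convert to linear (a loss of L dB is a gain of −L dB): F_i = 10^(NF_i/10), G_i = 10^(G_i,dB/10)
  Stage 1: F_1 = 10^(0.926/10) = 1.238, G_1 = 10^(12.8/10) = 19.05
  Stage 2: F_2 = 10^(7.09/10) = 5.117, G_2 = 10^(−6.33/10) = 0.2328
  Stage 3: F_3 = 10^(7.68/10) = 5.861, G_3 = 10^(35.8/10) = 3802
Friis cascade:
  F = 1.238 + (5.117 − 1)/19.05 + (5.861 − 1)/4.436 = 2.550
NF = 10 log₁₀(2.550) = 4.06 dB

4.06 dB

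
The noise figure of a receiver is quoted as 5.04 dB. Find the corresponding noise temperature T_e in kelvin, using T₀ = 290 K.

636 K

F = 10^(5.04/10) = 3.19154
T_e = (F − 1)·T₀ = (3.19154 − 1) × 290 = 636 K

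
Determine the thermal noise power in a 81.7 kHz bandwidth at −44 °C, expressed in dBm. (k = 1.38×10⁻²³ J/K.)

−125.9 dBm

T = −44 °C + 273.15 = 229.15 K
P_n = kTB = 1.38×10⁻²³ × 229.15 × 8.17×10⁴ = 2.58×10⁻¹⁶ W
In dBm: 10 log₁₀(2.58×10⁻¹⁶ / 10⁻³) = −125.9 dBm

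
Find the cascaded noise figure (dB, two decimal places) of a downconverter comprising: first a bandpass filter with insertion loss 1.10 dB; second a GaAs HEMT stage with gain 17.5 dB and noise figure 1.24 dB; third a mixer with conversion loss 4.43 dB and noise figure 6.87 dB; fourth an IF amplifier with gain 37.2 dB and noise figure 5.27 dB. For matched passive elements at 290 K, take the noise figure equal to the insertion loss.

Convert to linear (a loss of L dB is a gain of −L dB): F_i = 10^(NF_i/10), G_i = 10^(G_i,dB/10)
  Stage 1: F_1 = 10^(1.10/10) = 1.288, G_1 = 10^(−1.10/10) = 0.7762
  Stage 2: F_2 = 10^(1.24/10) = 1.330, G_2 = 10^(17.5/10) = 56.23
  Stage 3: F_3 = 10^(6.87/10) = 4.864, G_3 = 10^(−4.43/10) = 0.3606
  Stage 4: F_4 = 10^(5.27/10) = 3.365, G_4 = 10^(37.2/10) = 5248
Friis cascade:
  F = 1.288 + (1.330 − 1)/0.7762 + (4.864 − 1)/43.65 + (3.365 − 1)/15.74 = 1.953
NF = 10 log₁₀(1.953) = 2.91 dB

2.91 dB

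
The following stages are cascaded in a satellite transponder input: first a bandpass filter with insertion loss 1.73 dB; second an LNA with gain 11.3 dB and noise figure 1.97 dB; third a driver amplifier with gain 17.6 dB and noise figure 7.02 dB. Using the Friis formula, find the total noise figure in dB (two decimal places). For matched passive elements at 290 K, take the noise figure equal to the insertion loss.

4.46 dB

Convert to linear (a loss of L dB is a gain of −L dB): F_i = 10^(NF_i/10), G_i = 10^(G_i,dB/10)
  Stage 1: F_1 = 10^(1.73/10) = 1.489, G_1 = 10^(−1.73/10) = 0.6714
  Stage 2: F_2 = 10^(1.97/10) = 1.574, G_2 = 10^(11.3/10) = 13.49
  Stage 3: F_3 = 10^(7.02/10) = 5.035, G_3 = 10^(17.6/10) = 57.54
Friis cascade:
  F = 1.489 + (1.574 − 1)/0.6714 + (5.035 − 1)/9.057 = 2.790
NF = 10 log₁₀(2.790) = 4.46 dB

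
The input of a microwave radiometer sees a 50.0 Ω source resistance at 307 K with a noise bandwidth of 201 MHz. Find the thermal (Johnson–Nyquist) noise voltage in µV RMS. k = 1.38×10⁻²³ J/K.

V_n = √(4kTRB)
4kTRB = 4 × 1.38×10⁻²³ × 307 × 5.00×10¹ × 2.01×10⁸ = 1.70×10⁻¹⁰ V²
V_n = √(1.70×10⁻¹⁰) = 1.31×10⁻⁵ V = 13.1 µV

13.1 µV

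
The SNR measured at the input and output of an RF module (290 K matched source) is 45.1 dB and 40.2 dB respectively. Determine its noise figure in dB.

4.9 dB

NF (dB) = SNR_in(dB) − SNR_out(dB) when the source is at T₀
NF = 45.1 − 40.2 = 4.9 dB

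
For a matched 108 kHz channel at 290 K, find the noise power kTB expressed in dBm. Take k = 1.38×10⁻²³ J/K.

P_n = kTB = 1.38×10⁻²³ × 290 × 1.08×10⁵ = 4.32×10⁻¹⁶ W
In dBm: 10 log₁₀(4.32×10⁻¹⁶ / 10⁻³) = −123.6 dBm

−123.6 dBm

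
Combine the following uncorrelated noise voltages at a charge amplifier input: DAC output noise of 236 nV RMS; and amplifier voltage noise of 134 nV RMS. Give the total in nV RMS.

Uncorrelated sources add in power (mean-square): V_tot = √(ΣV_i²)
V_tot = √[(2.36×10⁻⁷)² + (1.34×10⁻⁷)²] = 2.71×10⁻⁷ V = 271 nV

271 nV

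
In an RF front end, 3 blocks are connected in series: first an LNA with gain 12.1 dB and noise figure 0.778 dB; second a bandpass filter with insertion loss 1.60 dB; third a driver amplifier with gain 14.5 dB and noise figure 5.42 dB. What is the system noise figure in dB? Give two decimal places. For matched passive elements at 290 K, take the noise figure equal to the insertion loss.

Convert to linear (a loss of L dB is a gain of −L dB): F_i = 10^(NF_i/10), G_i = 10^(G_i,dB/10)
  Stage 1: F_1 = 10^(0.778/10) = 1.196, G_1 = 10^(12.1/10) = 16.22
  Stage 2: F_2 = 10^(1.60/10) = 1.445, G_2 = 10^(−1.60/10) = 0.6918
  Stage 3: F_3 = 10^(5.42/10) = 3.483, G_3 = 10^(14.5/10) = 28.18
Friis cascade:
  F = 1.196 + (1.445 − 1)/16.22 + (3.483 − 1)/11.22 = 1.445
NF = 10 log₁₀(1.445) = 1.60 dB

1.60 dB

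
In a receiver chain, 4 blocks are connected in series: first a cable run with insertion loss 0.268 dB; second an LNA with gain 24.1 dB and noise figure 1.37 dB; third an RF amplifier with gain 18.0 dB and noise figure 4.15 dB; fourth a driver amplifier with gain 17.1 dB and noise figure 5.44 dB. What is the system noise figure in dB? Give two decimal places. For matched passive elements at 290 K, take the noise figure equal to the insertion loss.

1.66 dB

Convert to linear (a loss of L dB is a gain of −L dB): F_i = 10^(NF_i/10), G_i = 10^(G_i,dB/10)
  Stage 1: F_1 = 10^(0.268/10) = 1.064, G_1 = 10^(−0.268/10) = 0.9402
  Stage 2: F_2 = 10^(1.37/10) = 1.371, G_2 = 10^(24.1/10) = 257.0
  Stage 3: F_3 = 10^(4.15/10) = 2.600, G_3 = 10^(18.0/10) = 63.10
  Stage 4: F_4 = 10^(5.44/10) = 3.499, G_4 = 10^(17.1/10) = 51.29
Friis cascade:
  F = 1.064 + (1.371 − 1)/0.9402 + (2.600 − 1)/241.7 + (3.499 − 1)/1.525×10⁴ = 1.465
NF = 10 log₁₀(1.465) = 1.66 dB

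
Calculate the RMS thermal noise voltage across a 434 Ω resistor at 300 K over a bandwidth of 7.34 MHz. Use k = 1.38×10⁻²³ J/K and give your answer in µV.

7.26 µV

V_n = √(4kTRB)
4kTRB = 4 × 1.38×10⁻²³ × 300 × 4.34×10² × 7.34×10⁶ = 5.28×10⁻¹¹ V²
V_n = √(5.28×10⁻¹¹) = 7.26×10⁻⁶ V = 7.26 µV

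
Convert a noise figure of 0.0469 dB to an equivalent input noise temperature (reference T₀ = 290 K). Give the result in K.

F = 10^(0.0469/10) = 1.01086
T_e = (F − 1)·T₀ = (1.01086 − 1) × 290 = 3.15 K

3.15 K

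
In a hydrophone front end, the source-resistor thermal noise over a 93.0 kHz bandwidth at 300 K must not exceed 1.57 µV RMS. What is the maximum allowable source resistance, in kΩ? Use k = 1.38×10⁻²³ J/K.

1.60 kΩ

Johnson–Nyquist: V_n = √(4kTRB) ⇒ R = V_n² / (4kTB)
4kTB = 4 × 1.38×10⁻²³ × 300 × 9.30×10⁴ = 1.54×10⁻¹⁵
R = (1.57×10⁻⁶)² / 1.54×10⁻¹⁵ = 1.60×10³ Ω = 1.60 kΩ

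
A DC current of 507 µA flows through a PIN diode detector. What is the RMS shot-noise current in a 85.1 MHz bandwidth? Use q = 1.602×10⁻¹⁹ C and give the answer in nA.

I_n = √(2qI·B)
2qI·B = 2 × 1.602×10⁻¹⁹ × 5.07×10⁻⁴ × 8.51×10⁷ = 1.38×10⁻¹⁴ A²
I_n = √(1.38×10⁻¹⁴) = 1.18×10⁻⁷ A = 118 nA

118 nA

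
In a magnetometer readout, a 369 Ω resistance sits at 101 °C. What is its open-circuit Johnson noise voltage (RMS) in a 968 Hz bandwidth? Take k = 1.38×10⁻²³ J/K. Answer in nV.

85.9 nV

T = 101 °C + 273.15 = 374.15 K
V_n = √(4kTRB)
4kTRB = 4 × 1.38×10⁻²³ × 374.15 × 3.69×10² × 9.68×10² = 7.38×10⁻¹⁵ V²
V_n = √(7.38×10⁻¹⁵) = 8.59×10⁻⁸ V = 85.9 nV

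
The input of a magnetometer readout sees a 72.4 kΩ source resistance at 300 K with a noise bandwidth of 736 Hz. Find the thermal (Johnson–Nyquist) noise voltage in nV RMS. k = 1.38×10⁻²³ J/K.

939 nV

V_n = √(4kTRB)
4kTRB = 4 × 1.38×10⁻²³ × 300 × 7.24×10⁴ × 7.36×10² = 8.82×10⁻¹³ V²
V_n = √(8.82×10⁻¹³) = 9.39×10⁻⁷ V = 939 nV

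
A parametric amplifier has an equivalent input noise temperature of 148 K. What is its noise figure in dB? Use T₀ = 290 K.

F = 1 + T_e/T₀ = 1 + 148/290 = 1.51034
NF = 10 log₁₀(1.51034) = 1.79 dB

1.79 dB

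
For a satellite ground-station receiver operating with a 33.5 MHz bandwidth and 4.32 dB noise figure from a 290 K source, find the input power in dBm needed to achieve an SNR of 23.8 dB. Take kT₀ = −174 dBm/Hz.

Sensitivity = −174 + 10 log₁₀(B) + NF + SNR_min
= −174 + 75.25 + 4.32 + 23.8
= −70.63 dBm → −70.6 dBm

−70.6 dBm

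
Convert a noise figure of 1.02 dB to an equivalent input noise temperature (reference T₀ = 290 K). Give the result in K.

F = 10^(1.02/10) = 1.26474
T_e = (F − 1)·T₀ = (1.26474 − 1) × 290 = 76.8 K

76.8 K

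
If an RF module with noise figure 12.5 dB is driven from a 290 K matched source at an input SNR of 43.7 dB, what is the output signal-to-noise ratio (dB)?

By definition F = SNR_in/SNR_out, so in dB: SNR_out = SNR_in − NF
SNR_out = 43.7 − 12.5 = 31.2 dB

31.2 dB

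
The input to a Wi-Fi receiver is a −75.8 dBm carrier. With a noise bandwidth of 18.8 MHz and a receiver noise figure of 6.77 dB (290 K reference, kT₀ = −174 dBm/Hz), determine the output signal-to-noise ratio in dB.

18.7 dB

Noise floor: N = −174 + 10 log₁₀(B) + NF
10 log₁₀(1.88×10⁷) = 72.74 dB
N = −174 + 72.74 + 6.77 = −94.49 dBm
SNR = P_sig − N = −75.8 − (−94.49) = 18.69 dB → 18.7 dB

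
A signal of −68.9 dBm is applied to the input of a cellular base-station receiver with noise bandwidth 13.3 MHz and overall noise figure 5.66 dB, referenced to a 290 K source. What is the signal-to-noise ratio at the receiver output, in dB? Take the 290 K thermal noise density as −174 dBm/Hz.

28.2 dB

Noise floor: N = −174 + 10 log₁₀(B) + NF
10 log₁₀(1.33×10⁷) = 71.24 dB
N = −174 + 71.24 + 5.66 = −97.10 dBm
SNR = P_sig − N = −68.9 − (−97.10) = 28.20 dB → 28.2 dB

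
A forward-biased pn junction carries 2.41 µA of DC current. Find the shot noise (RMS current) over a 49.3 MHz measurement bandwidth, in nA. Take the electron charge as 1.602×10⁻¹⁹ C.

6.17 nA

I_n = √(2qI·B)
2qI·B = 2 × 1.602×10⁻¹⁹ × 2.41×10⁻⁶ × 4.93×10⁷ = 3.81×10⁻¹⁷ A²
I_n = √(3.81×10⁻¹⁷) = 6.17×10⁻⁹ A = 6.17 nA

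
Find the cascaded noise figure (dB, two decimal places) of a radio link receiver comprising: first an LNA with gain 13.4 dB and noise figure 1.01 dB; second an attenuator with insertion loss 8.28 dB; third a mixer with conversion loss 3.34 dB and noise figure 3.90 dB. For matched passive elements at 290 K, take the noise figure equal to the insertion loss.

Convert to linear (a loss of L dB is a gain of −L dB): F_i = 10^(NF_i/10), G_i = 10^(G_i,dB/10)
  Stage 1: F_1 = 10^(1.01/10) = 1.262, G_1 = 10^(13.4/10) = 21.88
  Stage 2: F_2 = 10^(8.28/10) = 6.730, G_2 = 10^(−8.28/10) = 0.1486
  Stage 3: F_3 = 10^(3.90/10) = 2.455, G_3 = 10^(−3.34/10) = 0.4634
Friis cascade:
  F = 1.262 + (6.730 − 1)/21.88 + (2.455 − 1)/3.251 = 1.971
NF = 10 log₁₀(1.971) = 2.95 dB

2.95 dB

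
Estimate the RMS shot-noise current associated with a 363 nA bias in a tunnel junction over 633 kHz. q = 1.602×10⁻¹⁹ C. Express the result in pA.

271 pA

I_n = √(2qI·B)
2qI·B = 2 × 1.602×10⁻¹⁹ × 3.63×10⁻⁷ × 6.33×10⁵ = 7.36×10⁻²⁰ A²
I_n = √(7.36×10⁻²⁰) = 2.71×10⁻¹⁰ A = 271 pA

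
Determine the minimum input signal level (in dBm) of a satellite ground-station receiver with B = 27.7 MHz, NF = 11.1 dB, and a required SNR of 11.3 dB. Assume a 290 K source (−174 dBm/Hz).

Sensitivity = −174 + 10 log₁₀(B) + NF + SNR_min
= −174 + 74.42 + 11.1 + 11.3
= −77.18 dBm → −77.2 dBm

−77.2 dBm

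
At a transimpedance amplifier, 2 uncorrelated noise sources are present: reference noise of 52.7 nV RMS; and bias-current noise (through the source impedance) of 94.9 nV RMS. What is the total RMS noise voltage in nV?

Uncorrelated sources add in power (mean-square): V_tot = √(ΣV_i²)
V_tot = √[(5.27×10⁻⁸)² + (9.49×10⁻⁸)²] = 1.09×10⁻⁷ V = 109 nV

109 nV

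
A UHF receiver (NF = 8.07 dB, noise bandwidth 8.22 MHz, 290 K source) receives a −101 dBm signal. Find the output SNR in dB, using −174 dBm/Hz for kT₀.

Noise floor: N = −174 + 10 log₁₀(B) + NF
10 log₁₀(8.22×10⁶) = 69.15 dB
N = −174 + 69.15 + 8.07 = −96.78 dBm
SNR = P_sig − N = −101 − (−96.78) = −4.22 dB → −4.2 dB

−4.2 dB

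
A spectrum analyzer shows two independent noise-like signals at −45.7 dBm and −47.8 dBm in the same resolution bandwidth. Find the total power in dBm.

−43.6 dBm

Convert to linear, add, convert back:
P₁ = 2.69×10⁻⁸ W, P₂ = 1.66×10⁻⁸ W
P_tot = 4.35×10⁻⁸ W → 10 log₁₀(P_tot / 10⁻³) = −43.6 dBm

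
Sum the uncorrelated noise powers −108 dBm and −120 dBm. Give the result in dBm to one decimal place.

Convert to linear, add, convert back:
P₁ = 1.58×10⁻¹⁴ W, P₂ = 1.00×10⁻¹⁵ W
P_tot = 1.68×10⁻¹⁴ W → 10 log₁₀(P_tot / 10⁻³) = −107.7 dBm

−107.7 dBm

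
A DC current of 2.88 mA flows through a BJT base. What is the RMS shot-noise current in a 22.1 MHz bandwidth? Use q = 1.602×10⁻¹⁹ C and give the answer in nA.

143 nA

I_n = √(2qI·B)
2qI·B = 2 × 1.602×10⁻¹⁹ × 2.88×10⁻³ × 2.21×10⁷ = 2.04×10⁻¹⁴ A²
I_n = √(2.04×10⁻¹⁴) = 1.43×10⁻⁷ A = 143 nA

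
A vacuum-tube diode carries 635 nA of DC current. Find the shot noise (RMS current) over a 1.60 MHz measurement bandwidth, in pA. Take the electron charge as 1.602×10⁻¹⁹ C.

I_n = √(2qI·B)
2qI·B = 2 × 1.602×10⁻¹⁹ × 6.35×10⁻⁷ × 1.60×10⁶ = 3.26×10⁻¹⁹ A²
I_n = √(3.26×10⁻¹⁹) = 5.71×10⁻¹⁰ A = 571 pA

571 pA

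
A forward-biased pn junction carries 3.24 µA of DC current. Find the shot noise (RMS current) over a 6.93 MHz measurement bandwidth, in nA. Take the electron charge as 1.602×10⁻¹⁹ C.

I_n = √(2qI·B)
2qI·B = 2 × 1.602×10⁻¹⁹ × 3.24×10⁻⁶ × 6.93×10⁶ = 7.19×10⁻¹⁸ A²
I_n = √(7.19×10⁻¹⁸) = 2.68×10⁻⁹ A = 2.68 nA

2.68 nA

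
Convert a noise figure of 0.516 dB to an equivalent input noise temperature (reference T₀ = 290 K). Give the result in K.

F = 10^(0.516/10) = 1.12616
T_e = (F − 1)·T₀ = (1.12616 − 1) × 290 = 36.6 K

36.6 K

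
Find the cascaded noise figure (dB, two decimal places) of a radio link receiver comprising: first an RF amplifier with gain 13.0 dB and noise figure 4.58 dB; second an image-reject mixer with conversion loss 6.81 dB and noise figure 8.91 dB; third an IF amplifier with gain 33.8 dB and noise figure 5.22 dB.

5.76 dB

Convert to linear (a loss of L dB is a gain of −L dB): F_i = 10^(NF_i/10), G_i = 10^(G_i,dB/10)
  Stage 1: F_1 = 10^(4.58/10) = 2.871, G_1 = 10^(13.0/10) = 19.95
  Stage 2: F_2 = 10^(8.91/10) = 7.780, G_2 = 10^(−6.81/10) = 0.2084
  Stage 3: F_3 = 10^(5.22/10) = 3.327, G_3 = 10^(33.8/10) = 2399
Friis cascade:
  F = 2.871 + (7.780 − 1)/19.95 + (3.327 − 1)/4.159 = 3.770
NF = 10 log₁₀(3.770) = 5.76 dB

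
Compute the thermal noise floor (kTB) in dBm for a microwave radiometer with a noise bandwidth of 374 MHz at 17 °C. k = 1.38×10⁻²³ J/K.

T = 17 °C + 273.15 = 290.15 K
P_n = kTB = 1.38×10⁻²³ × 290.15 × 3.74×10⁸ = 1.50×10⁻¹² W
In dBm: 10 log₁₀(1.50×10⁻¹² / 10⁻³) = −88.2 dBm

−88.2 dBm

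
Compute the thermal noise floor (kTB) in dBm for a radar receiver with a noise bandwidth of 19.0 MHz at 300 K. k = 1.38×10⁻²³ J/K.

−101.0 dBm

P_n = kTB = 1.38×10⁻²³ × 300 × 1.90×10⁷ = 7.87×10⁻¹⁴ W
In dBm: 10 log₁₀(7.87×10⁻¹⁴ / 10⁻³) = −101.0 dBm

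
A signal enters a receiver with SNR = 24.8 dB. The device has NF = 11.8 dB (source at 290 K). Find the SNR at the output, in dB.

By definition F = SNR_in/SNR_out, so in dB: SNR_out = SNR_in − NF
SNR_out = 24.8 − 11.8 = 13.0 dB

13.0 dB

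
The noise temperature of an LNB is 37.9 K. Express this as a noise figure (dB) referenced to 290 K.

0.533 dB

F = 1 + T_e/T₀ = 1 + 37.9/290 = 1.13069
NF = 10 log₁₀(1.13069) = 0.533 dB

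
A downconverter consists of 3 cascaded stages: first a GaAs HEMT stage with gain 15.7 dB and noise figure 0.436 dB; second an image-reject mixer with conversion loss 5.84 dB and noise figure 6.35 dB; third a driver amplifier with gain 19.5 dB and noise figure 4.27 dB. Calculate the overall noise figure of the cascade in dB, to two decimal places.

1.36 dB

Convert to linear (a loss of L dB is a gain of −L dB): F_i = 10^(NF_i/10), G_i = 10^(G_i,dB/10)
  Stage 1: F_1 = 10^(0.436/10) = 1.106, G_1 = 10^(15.7/10) = 37.15
  Stage 2: F_2 = 10^(6.35/10) = 4.315, G_2 = 10^(−5.84/10) = 0.2606
  Stage 3: F_3 = 10^(4.27/10) = 2.673, G_3 = 10^(19.5/10) = 89.13
Friis cascade:
  F = 1.106 + (4.315 − 1)/37.15 + (2.673 − 1)/9.683 = 1.368
NF = 10 log₁₀(1.368) = 1.36 dB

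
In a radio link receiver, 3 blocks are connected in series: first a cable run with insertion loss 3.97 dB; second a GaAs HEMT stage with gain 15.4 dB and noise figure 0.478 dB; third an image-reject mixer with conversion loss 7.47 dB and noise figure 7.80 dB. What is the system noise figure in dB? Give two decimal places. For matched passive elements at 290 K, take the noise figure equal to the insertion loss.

Convert to linear (a loss of L dB is a gain of −L dB): F_i = 10^(NF_i/10), G_i = 10^(G_i,dB/10)
  Stage 1: F_1 = 10^(3.97/10) = 2.495, G_1 = 10^(−3.97/10) = 0.4009
  Stage 2: F_2 = 10^(0.478/10) = 1.116, G_2 = 10^(15.4/10) = 34.67
  Stage 3: F_3 = 10^(7.80/10) = 6.026, G_3 = 10^(−7.47/10) = 0.1791
Friis cascade:
  F = 2.495 + (1.116 − 1)/0.4009 + (6.026 − 1)/13.90 = 3.146
NF = 10 log₁₀(3.146) = 4.98 dB

4.98 dB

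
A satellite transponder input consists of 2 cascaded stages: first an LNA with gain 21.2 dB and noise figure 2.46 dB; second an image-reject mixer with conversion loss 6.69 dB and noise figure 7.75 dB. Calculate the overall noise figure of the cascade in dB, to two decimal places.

Convert to linear (a loss of L dB is a gain of −L dB): F_i = 10^(NF_i/10), G_i = 10^(G_i,dB/10)
  Stage 1: F_1 = 10^(2.46/10) = 1.762, G_1 = 10^(21.2/10) = 131.8
  Stage 2: F_2 = 10^(7.75/10) = 5.957, G_2 = 10^(−6.69/10) = 0.2143
Friis cascade:
  F = 1.762 + (5.957 − 1)/131.8 = 1.800
NF = 10 log₁₀(1.800) = 2.55 dB

2.55 dB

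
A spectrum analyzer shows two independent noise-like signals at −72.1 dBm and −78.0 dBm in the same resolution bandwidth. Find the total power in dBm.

−71.1 dBm

Convert to linear, add, convert back:
P₁ = 6.17×10⁻¹¹ W, P₂ = 1.58×10⁻¹¹ W
P_tot = 7.75×10⁻¹¹ W → 10 log₁₀(P_tot / 10⁻³) = −71.1 dBm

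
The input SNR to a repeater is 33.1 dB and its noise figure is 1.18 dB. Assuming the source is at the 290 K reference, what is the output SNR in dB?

31.92 dB

By definition F = SNR_in/SNR_out, so in dB: SNR_out = SNR_in − NF
SNR_out = 33.1 − 1.18 = 31.92 dB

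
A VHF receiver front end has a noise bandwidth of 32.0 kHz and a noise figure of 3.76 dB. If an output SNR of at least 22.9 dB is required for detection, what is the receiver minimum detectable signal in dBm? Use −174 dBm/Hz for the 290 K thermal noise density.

−102.3 dBm

Sensitivity = −174 + 10 log₁₀(B) + NF + SNR_min
= −174 + 45.05 + 3.76 + 22.9
= −102.29 dBm → −102.3 dBm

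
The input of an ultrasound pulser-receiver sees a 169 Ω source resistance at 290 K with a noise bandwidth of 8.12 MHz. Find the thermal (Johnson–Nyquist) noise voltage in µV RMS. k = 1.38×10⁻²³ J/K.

V_n = √(4kTRB)
4kTRB = 4 × 1.38×10⁻²³ × 290 × 1.69×10² × 8.12×10⁶ = 2.20×10⁻¹¹ V²
V_n = √(2.20×10⁻¹¹) = 4.69×10⁻⁶ V = 4.69 µV

4.69 µV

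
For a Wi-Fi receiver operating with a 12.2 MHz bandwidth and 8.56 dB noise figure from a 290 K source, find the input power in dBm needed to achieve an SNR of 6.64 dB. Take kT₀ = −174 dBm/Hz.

−87.9 dBm

Sensitivity = −174 + 10 log₁₀(B) + NF + SNR_min
= −174 + 70.86 + 8.56 + 6.64
= −87.94 dBm → −87.9 dBm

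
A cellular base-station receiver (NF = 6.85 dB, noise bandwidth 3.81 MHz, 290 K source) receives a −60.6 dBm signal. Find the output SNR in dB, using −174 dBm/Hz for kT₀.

40.7 dB

Noise floor: N = −174 + 10 log₁₀(B) + NF
10 log₁₀(3.81×10⁶) = 65.81 dB
N = −174 + 65.81 + 6.85 = −101.34 dBm
SNR = P_sig − N = −60.6 − (−101.34) = 40.74 dB → 40.7 dB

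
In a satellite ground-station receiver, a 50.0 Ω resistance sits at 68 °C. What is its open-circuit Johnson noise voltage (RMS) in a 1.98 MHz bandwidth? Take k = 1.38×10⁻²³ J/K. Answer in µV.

T = 68 °C + 273.15 = 341.15 K
V_n = √(4kTRB)
4kTRB = 4 × 1.38×10⁻²³ × 341.15 × 5.00×10¹ × 1.98×10⁶ = 1.86×10⁻¹² V²
V_n = √(1.86×10⁻¹²) = 1.37×10⁻⁶ V = 1.37 µV

1.37 µV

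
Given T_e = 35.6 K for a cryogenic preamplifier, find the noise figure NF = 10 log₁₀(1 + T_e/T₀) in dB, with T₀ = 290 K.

F = 1 + T_e/T₀ = 1 + 35.6/290 = 1.12276
NF = 10 log₁₀(1.12276) = 0.503 dB

0.503 dB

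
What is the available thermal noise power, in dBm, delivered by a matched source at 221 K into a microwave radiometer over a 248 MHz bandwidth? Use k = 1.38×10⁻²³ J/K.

P_n = kTB = 1.38×10⁻²³ × 221 × 2.48×10⁸ = 7.56×10⁻¹³ W
In dBm: 10 log₁₀(7.56×10⁻¹³ / 10⁻³) = −91.2 dBm

−91.2 dBm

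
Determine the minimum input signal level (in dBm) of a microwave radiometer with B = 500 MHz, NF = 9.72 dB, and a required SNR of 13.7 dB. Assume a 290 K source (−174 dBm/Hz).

Sensitivity = −174 + 10 log₁₀(B) + NF + SNR_min
= −174 + 86.99 + 9.72 + 13.7
= −63.59 dBm → −63.6 dBm

−63.6 dBm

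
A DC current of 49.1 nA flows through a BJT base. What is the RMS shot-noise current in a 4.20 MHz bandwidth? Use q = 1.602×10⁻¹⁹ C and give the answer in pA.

257 pA

I_n = √(2qI·B)
2qI·B = 2 × 1.602×10⁻¹⁹ × 4.91×10⁻⁸ × 4.20×10⁶ = 6.61×10⁻²⁰ A²
I_n = √(6.61×10⁻²⁰) = 2.57×10⁻¹⁰ A = 257 pA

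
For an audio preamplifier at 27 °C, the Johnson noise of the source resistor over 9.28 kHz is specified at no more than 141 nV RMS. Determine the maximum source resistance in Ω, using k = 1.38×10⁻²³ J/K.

129 Ω

T = 27 °C + 273.15 = 300.15 K
Johnson–Nyquist: V_n = √(4kTRB) ⇒ R = V_n² / (4kTB)
4kTB = 4 × 1.38×10⁻²³ × 300.15 × 9.28×10³ = 1.54×10⁻¹⁶
R = (1.41×10⁻⁷)² / 1.54×10⁻¹⁶ = 1.29×10² Ω = 129 Ω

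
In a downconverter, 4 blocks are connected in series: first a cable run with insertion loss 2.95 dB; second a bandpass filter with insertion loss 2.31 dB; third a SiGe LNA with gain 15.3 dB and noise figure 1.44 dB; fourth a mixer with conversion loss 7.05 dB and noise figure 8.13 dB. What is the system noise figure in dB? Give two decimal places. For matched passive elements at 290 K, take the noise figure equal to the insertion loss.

Convert to linear (a loss of L dB is a gain of −L dB): F_i = 10^(NF_i/10), G_i = 10^(G_i,dB/10)
  Stage 1: F_1 = 10^(2.95/10) = 1.972, G_1 = 10^(−2.95/10) = 0.5070
  Stage 2: F_2 = 10^(2.31/10) = 1.702, G_2 = 10^(−2.31/10) = 0.5875
  Stage 3: F_3 = 10^(1.44/10) = 1.393, G_3 = 10^(15.3/10) = 33.88
  Stage 4: F_4 = 10^(8.13/10) = 6.501, G_4 = 10^(−7.05/10) = 0.1972
Friis cascade:
  F = 1.972 + (1.702 − 1)/0.5070 + (1.393 − 1)/0.2979 + (6.501 − 1)/10.09 = 5.222
NF = 10 log₁₀(5.222) = 7.18 dB

7.18 dB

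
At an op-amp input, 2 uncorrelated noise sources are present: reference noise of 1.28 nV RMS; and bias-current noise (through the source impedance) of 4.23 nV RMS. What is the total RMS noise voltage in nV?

Uncorrelated sources add in power (mean-square): V_tot = √(ΣV_i²)
V_tot = √[(1.28×10⁻⁹)² + (4.23×10⁻⁹)²] = 4.42×10⁻⁹ V = 4.42 nV

4.42 nV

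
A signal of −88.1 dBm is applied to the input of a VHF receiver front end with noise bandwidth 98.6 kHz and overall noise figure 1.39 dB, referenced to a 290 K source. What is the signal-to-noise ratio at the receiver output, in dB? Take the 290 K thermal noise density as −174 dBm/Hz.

Noise floor: N = −174 + 10 log₁₀(B) + NF
10 log₁₀(9.86×10⁴) = 49.94 dB
N = −174 + 49.94 + 1.39 = −122.67 dBm
SNR = P_sig − N = −88.1 − (−122.67) = 34.57 dB → 34.6 dB

34.6 dB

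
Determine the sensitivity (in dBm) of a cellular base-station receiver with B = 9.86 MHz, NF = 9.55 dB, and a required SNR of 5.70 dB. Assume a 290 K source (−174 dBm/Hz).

−88.8 dBm

Sensitivity = −174 + 10 log₁₀(B) + NF + SNR_min
= −174 + 69.94 + 9.55 + 5.70
= −88.81 dBm → −88.8 dBm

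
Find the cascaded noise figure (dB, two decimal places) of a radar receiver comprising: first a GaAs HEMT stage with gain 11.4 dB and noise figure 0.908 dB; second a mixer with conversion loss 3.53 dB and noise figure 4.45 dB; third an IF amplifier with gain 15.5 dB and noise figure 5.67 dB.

Convert to linear (a loss of L dB is a gain of −L dB): F_i = 10^(NF_i/10), G_i = 10^(G_i,dB/10)
  Stage 1: F_1 = 10^(0.908/10) = 1.233, G_1 = 10^(11.4/10) = 13.80
  Stage 2: F_2 = 10^(4.45/10) = 2.786, G_2 = 10^(−3.53/10) = 0.4436
  Stage 3: F_3 = 10^(5.67/10) = 3.690, G_3 = 10^(15.5/10) = 35.48
Friis cascade:
  F = 1.233 + (2.786 − 1)/13.80 + (3.690 − 1)/6.124 = 1.801
NF = 10 log₁₀(1.801) = 2.56 dB

2.56 dB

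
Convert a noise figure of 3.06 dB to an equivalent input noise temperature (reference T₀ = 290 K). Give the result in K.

F = 10^(3.06/10) = 2.02302
T_e = (F − 1)·T₀ = (2.02302 − 1) × 290 = 297 K

297 K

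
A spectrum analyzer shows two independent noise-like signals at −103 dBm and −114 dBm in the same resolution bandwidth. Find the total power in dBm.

Convert to linear, add, convert back:
P₁ = 5.01×10⁻¹⁴ W, P₂ = 3.98×10⁻¹⁵ W
P_tot = 5.41×10⁻¹⁴ W → 10 log₁₀(P_tot / 10⁻³) = −102.7 dBm

−102.7 dBm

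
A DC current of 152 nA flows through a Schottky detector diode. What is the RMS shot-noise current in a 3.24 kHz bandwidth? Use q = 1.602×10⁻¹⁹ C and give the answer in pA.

12.6 pA

I_n = √(2qI·B)
2qI·B = 2 × 1.602×10⁻¹⁹ × 1.52×10⁻⁷ × 3.24×10³ = 1.58×10⁻²² A²
I_n = √(1.58×10⁻²²) = 1.26×10⁻¹¹ A = 12.6 pA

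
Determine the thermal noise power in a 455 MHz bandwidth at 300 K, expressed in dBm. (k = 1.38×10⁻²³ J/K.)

−87.2 dBm

P_n = kTB = 1.38×10⁻²³ × 300 × 4.55×10⁸ = 1.88×10⁻¹² W
In dBm: 10 log₁₀(1.88×10⁻¹² / 10⁻³) = −87.2 dBm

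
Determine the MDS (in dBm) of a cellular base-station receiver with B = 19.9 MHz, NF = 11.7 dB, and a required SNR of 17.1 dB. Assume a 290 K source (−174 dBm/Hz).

−72.2 dBm

Sensitivity = −174 + 10 log₁₀(B) + NF + SNR_min
= −174 + 72.99 + 11.7 + 17.1
= −72.21 dBm → −72.2 dBm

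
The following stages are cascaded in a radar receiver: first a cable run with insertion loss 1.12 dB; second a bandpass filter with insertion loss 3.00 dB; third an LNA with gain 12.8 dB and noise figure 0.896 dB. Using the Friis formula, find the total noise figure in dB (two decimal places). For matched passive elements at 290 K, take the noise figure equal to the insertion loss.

5.02 dB

Convert to linear (a loss of L dB is a gain of −L dB): F_i = 10^(NF_i/10), G_i = 10^(G_i,dB/10)
  Stage 1: F_1 = 10^(1.12/10) = 1.294, G_1 = 10^(−1.12/10) = 0.7727
  Stage 2: F_2 = 10^(3.00/10) = 1.995, G_2 = 10^(−3.00/10) = 0.5012
  Stage 3: F_3 = 10^(0.896/10) = 1.229, G_3 = 10^(12.8/10) = 19.05
Friis cascade:
  F = 1.294 + (1.995 − 1)/0.7727 + (1.229 − 1)/0.3873 = 3.174
NF = 10 log₁₀(3.174) = 5.02 dB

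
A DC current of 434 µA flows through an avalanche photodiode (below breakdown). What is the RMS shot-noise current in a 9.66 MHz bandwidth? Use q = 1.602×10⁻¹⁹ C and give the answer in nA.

I_n = √(2qI·B)
2qI·B = 2 × 1.602×10⁻¹⁹ × 4.34×10⁻⁴ × 9.66×10⁶ = 1.34×10⁻¹⁵ A²
I_n = √(1.34×10⁻¹⁵) = 3.67×10⁻⁸ A = 36.7 nA

36.7 nA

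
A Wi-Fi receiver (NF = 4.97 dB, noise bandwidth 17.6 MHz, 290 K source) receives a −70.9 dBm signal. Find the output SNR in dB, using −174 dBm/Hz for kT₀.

25.7 dB

Noise floor: N = −174 + 10 log₁₀(B) + NF
10 log₁₀(1.76×10⁷) = 72.46 dB
N = −174 + 72.46 + 4.97 = −96.57 dBm
SNR = P_sig − N = −70.9 − (−96.57) = 25.67 dB → 25.7 dB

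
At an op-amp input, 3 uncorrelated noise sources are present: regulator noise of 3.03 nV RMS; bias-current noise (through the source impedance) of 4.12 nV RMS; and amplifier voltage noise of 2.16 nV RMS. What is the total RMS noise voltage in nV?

5.55 nV

Uncorrelated sources add in power (mean-square): V_tot = √(ΣV_i²)
V_tot = √[(3.03×10⁻⁹)² + (4.12×10⁻⁹)² + (2.16×10⁻⁹)²] = 5.55×10⁻⁹ V = 5.55 nV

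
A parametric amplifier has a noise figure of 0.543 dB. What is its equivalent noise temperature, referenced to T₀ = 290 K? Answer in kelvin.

F = 10^(0.543/10) = 1.13318
T_e = (F − 1)·T₀ = (1.13318 − 1) × 290 = 38.6 K

38.6 K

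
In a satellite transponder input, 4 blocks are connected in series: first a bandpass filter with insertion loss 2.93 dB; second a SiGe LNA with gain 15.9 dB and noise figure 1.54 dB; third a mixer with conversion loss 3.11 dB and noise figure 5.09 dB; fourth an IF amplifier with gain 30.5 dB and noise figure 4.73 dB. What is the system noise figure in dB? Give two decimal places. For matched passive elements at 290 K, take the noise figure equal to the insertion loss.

Convert to linear (a loss of L dB is a gain of −L dB): F_i = 10^(NF_i/10), G_i = 10^(G_i,dB/10)
  Stage 1: F_1 = 10^(2.93/10) = 1.963, G_1 = 10^(−2.93/10) = 0.5093
  Stage 2: F_2 = 10^(1.54/10) = 1.426, G_2 = 10^(15.9/10) = 38.90
  Stage 3: F_3 = 10^(5.09/10) = 3.228, G_3 = 10^(−3.11/10) = 0.4887
  Stage 4: F_4 = 10^(4.73/10) = 2.972, G_4 = 10^(30.5/10) = 1122
Friis cascade:
  F = 1.963 + (1.426 − 1)/0.5093 + (3.228 − 1)/19.82 + (2.972 − 1)/9.683 = 3.115
NF = 10 log₁₀(3.115) = 4.93 dB

4.93 dB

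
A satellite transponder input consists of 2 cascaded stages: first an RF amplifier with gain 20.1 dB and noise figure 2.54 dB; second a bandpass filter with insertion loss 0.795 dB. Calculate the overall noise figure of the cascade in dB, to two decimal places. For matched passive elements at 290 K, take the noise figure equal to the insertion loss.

Convert to linear (a loss of L dB is a gain of −L dB): F_i = 10^(NF_i/10), G_i = 10^(G_i,dB/10)
  Stage 1: F_1 = 10^(2.54/10) = 1.795, G_1 = 10^(20.1/10) = 102.3
  Stage 2: F_2 = 10^(0.795/10) = 1.201, G_2 = 10^(−0.795/10) = 0.8327
Friis cascade:
  F = 1.795 + (1.201 − 1)/102.3 = 1.797
NF = 10 log₁₀(1.797) = 2.54 dB

2.54 dB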